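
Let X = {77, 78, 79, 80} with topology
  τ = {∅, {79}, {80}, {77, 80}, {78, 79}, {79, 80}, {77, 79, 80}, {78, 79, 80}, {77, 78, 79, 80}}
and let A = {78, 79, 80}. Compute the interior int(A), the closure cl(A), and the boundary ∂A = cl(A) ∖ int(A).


int(A) = {78, 79, 80}, cl(A) = {77, 78, 79, 80}, ∂A = {77}.

Closed sets in (X, τ) are complements of opens:
  closed(X, τ) = {∅, {77}, {78}, {77, 78}, {77, 80}, {78, 79}, {77, 78, 79}, {77, 78, 80}, {77, 78, 79, 80}}.
int(A) = ⋃ {U ∈ τ : U ⊆ A}. Opens contained in A: ∅, {79}, {80}, {78, 79}, {79, 80}, {78, 79, 80}.
Taking the union of these: int(A) = {78, 79, 80}.
cl(A) = ⋂ {C closed : A ⊆ C}. Closed sets containing A: {77, 78, 79, 80}.
Intersecting these: cl(A) = {77, 78, 79, 80}.
∂A = cl(A) ∖ int(A) = {77, 78, 79, 80} ∖ {78, 79, 80} = {77}.


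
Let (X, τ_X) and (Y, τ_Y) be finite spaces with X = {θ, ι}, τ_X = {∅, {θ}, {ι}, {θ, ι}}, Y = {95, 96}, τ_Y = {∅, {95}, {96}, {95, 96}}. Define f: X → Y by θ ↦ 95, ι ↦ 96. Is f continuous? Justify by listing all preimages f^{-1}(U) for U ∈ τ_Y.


f IS continuous.

Compute f^{-1}(U) for each U ∈ τ_Y:
  U = ∅: f^{-1}(U) = ∅ ∈ τ_X ✓.
  U = {95}: f^{-1}(U) = {θ} ∈ τ_X ✓.
  U = {96}: f^{-1}(U) = {ι} ∈ τ_X ✓.
  U = {95, 96}: f^{-1}(U) = {θ, ι} ∈ τ_X ✓.
Every preimage lies in τ_X, so f IS continuous.


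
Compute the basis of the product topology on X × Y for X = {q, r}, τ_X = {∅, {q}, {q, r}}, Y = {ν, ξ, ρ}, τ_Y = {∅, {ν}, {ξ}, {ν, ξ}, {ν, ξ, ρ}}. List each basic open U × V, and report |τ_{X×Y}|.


Basis B = {∅ × ∅, {q} × {ν}, {q} × {ξ}, {q} × {ν, ξ}, {q, r} × {ν}, {q, r} × {ξ}, {q} × {ν, ξ, ρ}, {q, r} × {ν, ξ}, {q, r} × {ν, ξ, ρ}}; |τ_{X×Y}| = 14.

Enumerate products U × V with U ∈ τ_X, V ∈ τ_Y (deduplicated):
  ∅ × ∅ = {} (∅)
  {q} × {ν} = {(q,ν)}
  {q} × {ξ} = {(q,ξ)}
  {q} × {ν, ξ} = {(q,ν), (q,ξ)}
  {q, r} × {ν} = {(q,ν), (r,ν)}
  {q, r} × {ξ} = {(q,ξ), (r,ξ)}
  {q} × {ν, ξ, ρ} = {(q,ν), (q,ξ), (q,ρ)}
  {q, r} × {ν, ξ} = {(q,ν), (q,ξ), (r,ν), (r,ξ)}
  {q, r} × {ν, ξ, ρ} = {(q,ν), (q,ξ), (q,ρ), (r,ν), (r,ξ), (r,ρ)}
These 9 distinct sets form the basis B.
Close under arbitrary unions to get τ_{X×Y}; counting gives |τ_{X×Y}| = 14.


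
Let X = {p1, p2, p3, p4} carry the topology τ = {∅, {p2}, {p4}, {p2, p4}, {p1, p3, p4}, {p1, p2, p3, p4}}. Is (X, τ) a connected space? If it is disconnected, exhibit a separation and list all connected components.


(X, τ) is disconnected; components = [{p2}, {p1, p3, p4}].

Find clopen sets (U ∈ τ with X ∖ U ∈ τ):
  U = ∅, X ∖ U = {p1, p2, p3, p4} — both open, so U is clopen.
  U = {p2}, X ∖ U = {p1, p3, p4} — both open, so U is clopen.
  U = {p1, p3, p4}, X ∖ U = {p2} — both open, so U is clopen.
  U = {p1, p2, p3, p4}, X ∖ U = ∅ — both open, so U is clopen.
Nontrivial clopen(s) exist: e.g. {p2}. So (X, τ) is disconnected.
Compute connected components by grouping points that agree on all clopens:
  component: {p2}
  component: {p1, p3, p4}


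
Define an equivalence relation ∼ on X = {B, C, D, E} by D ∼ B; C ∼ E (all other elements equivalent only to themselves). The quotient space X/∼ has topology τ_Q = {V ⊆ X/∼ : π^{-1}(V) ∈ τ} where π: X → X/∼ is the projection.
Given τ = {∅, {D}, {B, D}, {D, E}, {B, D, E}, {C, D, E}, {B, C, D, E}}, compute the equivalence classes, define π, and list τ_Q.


X/∼ = {[B=D], [C=E]}; |τ_Q| = 3.

Equivalence classes: [B=D], [C=E].
Quotient map π: X → X/∼ sends B ↦ [B=D], C ↦ [C=E], D ↦ [B=D], E ↦ [C=E].
For each subset V ⊆ X/∼, compute π^{-1}(V) ⊆ X and check whether π^{-1}(V) ∈ τ. V is open in τ_Q iff π^{-1}(V) ∈ τ.
  V = {}: π^{-1}(V) = ∅ ∈ τ ✓.
  V = {[B=D]}: π^{-1}(V) = {B, D} ∈ τ ✓.
  V = {[C=E]}: π^{-1}(V) = {C, E} ∉ τ ✗.
  V = {[B=D], [C=E]}: π^{-1}(V) = {B, C, D, E} ∈ τ ✓.
Open sets in the quotient: τ_Q = {{}, {[B=D]}, {[B=D], [C=E]}} (3 elements).


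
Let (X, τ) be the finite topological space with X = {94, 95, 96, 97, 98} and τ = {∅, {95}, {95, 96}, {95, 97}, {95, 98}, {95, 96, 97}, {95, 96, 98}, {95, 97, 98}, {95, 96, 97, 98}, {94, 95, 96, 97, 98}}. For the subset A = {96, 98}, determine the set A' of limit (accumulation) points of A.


A' = {94}

For each x ∈ X, list the open sets U ∈ τ with x ∈ U, then check whether U ∩ (A ∖ {x}) ≠ ∅ for every such U.
  x = 94: opens ∋ x are {94, 95, 96, 97, 98}; each meets A ∖ {94}, so x IS a limit point.
  x = 95: open {95} ∋ x has {95} ∩ (A ∖ {95}) = ∅, so x is NOT a limit point.
  x = 96: open {95, 96} ∋ x has {95, 96} ∩ (A ∖ {96}) = ∅, so x is NOT a limit point.
  x = 97: open {95, 97} ∋ x has {95, 97} ∩ (A ∖ {97}) = ∅, so x is NOT a limit point.
  x = 98: open {95, 98} ∋ x has {95, 98} ∩ (A ∖ {98}) = ∅, so x is NOT a limit point.
Collecting: A' = {94}.


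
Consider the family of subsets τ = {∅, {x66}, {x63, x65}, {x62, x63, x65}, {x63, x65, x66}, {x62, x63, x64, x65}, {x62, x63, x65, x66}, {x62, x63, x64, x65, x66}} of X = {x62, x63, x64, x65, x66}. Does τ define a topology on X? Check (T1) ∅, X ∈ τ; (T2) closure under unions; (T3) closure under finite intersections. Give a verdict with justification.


τ IS a topology on X.

Axiom (T1): ∅ ∈ τ? Yes; X ∈ τ? Yes.
Axiom (T2/T3): check pairwise unions and intersections of members of τ.
All pairwise intersections and unions checked — each lies in τ. Therefore τ satisfies (T1), (T2), (T3): it IS a topology on X.


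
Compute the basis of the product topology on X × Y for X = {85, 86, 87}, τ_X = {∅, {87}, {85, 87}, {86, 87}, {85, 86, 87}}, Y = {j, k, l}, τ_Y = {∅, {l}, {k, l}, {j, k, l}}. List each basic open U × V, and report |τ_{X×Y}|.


Basis B = {∅ × ∅, {87} × {l}, {85, 87} × {l}, {86, 87} × {l}, {87} × {k, l}, {85, 86, 87} × {l}, {87} × {j, k, l}, {85, 87} × {k, l}, {86, 87} × {k, l}, {85, 87} × {j, k, l}, {85, 86, 87} × {k, l}, {86, 87} × {j, k, l}, {85, 86, 87} × {j, k, l}}; |τ_{X×Y}| = 30.

Enumerate products U × V with U ∈ τ_X, V ∈ τ_Y (deduplicated):
  ∅ × ∅ = {} (∅)
  {87} × {l} = {(87,l)}
  {85, 87} × {l} = {(85,l), (87,l)}
  {86, 87} × {l} = {(86,l), (87,l)}
  {87} × {k, l} = {(87,k), (87,l)}
  {85, 86, 87} × {l} = {(85,l), (86,l), (87,l)}
  {87} × {j, k, l} = {(87,j), (87,k), (87,l)}
  {85, 87} × {k, l} = {(85,k), (85,l), (87,k), (87,l)}
  {86, 87} × {k, l} = {(86,k), (86,l), (87,k), (87,l)}
  {85, 87} × {j, k, l} = {(85,j), (85,k), (85,l), (87,j), (87,k), (87,l)}
  {85, 86, 87} × {k, l} = {(85,k), (85,l), (86,k), (86,l), (87,k), (87,l)}
  {86, 87} × {j, k, l} = {(86,j), (86,k), (86,l), (87,j), (87,k), (87,l)}
  {85, 86, 87} × {j, k, l} = {(85,j), (85,k), (85,l), (86,j), (86,k), (86,l), (87,j), (87,k), (87,l)}
These 13 distinct sets form the basis B.
Close under arbitrary unions to get τ_{X×Y}; counting gives |τ_{X×Y}| = 30.


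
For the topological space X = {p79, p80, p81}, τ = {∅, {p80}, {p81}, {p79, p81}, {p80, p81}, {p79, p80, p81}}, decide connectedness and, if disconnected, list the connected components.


(X, τ) is disconnected; components = [{p80}, {p79, p81}].

Find clopen sets (U ∈ τ with X ∖ U ∈ τ):
  U = ∅, X ∖ U = {p79, p80, p81} — both open, so U is clopen.
  U = {p80}, X ∖ U = {p79, p81} — both open, so U is clopen.
  U = {p79, p81}, X ∖ U = {p80} — both open, so U is clopen.
  U = {p79, p80, p81}, X ∖ U = ∅ — both open, so U is clopen.
Nontrivial clopen(s) exist: e.g. {p79, p81}. So (X, τ) is disconnected.
Compute connected components by grouping points that agree on all clopens:
  component: {p80}
  component: {p79, p81}


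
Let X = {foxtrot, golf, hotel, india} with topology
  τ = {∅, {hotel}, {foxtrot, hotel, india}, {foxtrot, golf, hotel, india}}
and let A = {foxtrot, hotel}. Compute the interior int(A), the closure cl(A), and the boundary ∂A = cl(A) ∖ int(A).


int(A) = {hotel}, cl(A) = {foxtrot, golf, hotel, india}, ∂A = {foxtrot, golf, india}.

Closed sets in (X, τ) are complements of opens:
  closed(X, τ) = {∅, {golf}, {foxtrot, golf, india}, {foxtrot, golf, hotel, india}}.
int(A) = ⋃ {U ∈ τ : U ⊆ A}. Opens contained in A: ∅, {hotel}.
Taking the union of these: int(A) = {hotel}.
cl(A) = ⋂ {C closed : A ⊆ C}. Closed sets containing A: {foxtrot, golf, hotel, india}.
Intersecting these: cl(A) = {foxtrot, golf, hotel, india}.
∂A = cl(A) ∖ int(A) = {foxtrot, golf, hotel, india} ∖ {hotel} = {foxtrot, golf, india}.


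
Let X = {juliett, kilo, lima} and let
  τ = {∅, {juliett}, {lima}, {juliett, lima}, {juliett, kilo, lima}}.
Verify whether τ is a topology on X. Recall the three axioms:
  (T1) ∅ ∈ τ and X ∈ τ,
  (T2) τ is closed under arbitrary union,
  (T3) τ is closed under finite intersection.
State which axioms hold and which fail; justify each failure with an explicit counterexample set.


τ IS a topology on X.

Axiom (T1): ∅ ∈ τ? Yes; X ∈ τ? Yes.
Axiom (T2/T3): check pairwise unions and intersections of members of τ.
All pairwise intersections and unions checked — each lies in τ. Therefore τ satisfies (T1), (T2), (T3): it IS a topology on X.


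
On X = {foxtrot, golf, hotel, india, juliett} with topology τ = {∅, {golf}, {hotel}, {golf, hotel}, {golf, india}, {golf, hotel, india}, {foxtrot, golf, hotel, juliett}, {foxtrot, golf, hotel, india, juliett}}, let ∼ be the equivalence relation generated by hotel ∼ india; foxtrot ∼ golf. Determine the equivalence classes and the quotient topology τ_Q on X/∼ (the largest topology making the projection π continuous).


X/∼ = {[foxtrot=golf], [hotel=india], [juliett]}; |τ_Q| = 2.

Equivalence classes: [foxtrot=golf], [hotel=india], [juliett].
Quotient map π: X → X/∼ sends foxtrot ↦ [foxtrot=golf], golf ↦ [foxtrot=golf], hotel ↦ [hotel=india], india ↦ [hotel=india], juliett ↦ [juliett].
For each subset V ⊆ X/∼, compute π^{-1}(V) ⊆ X and check whether π^{-1}(V) ∈ τ. V is open in τ_Q iff π^{-1}(V) ∈ τ.
  V = {}: π^{-1}(V) = ∅ ∈ τ ✓.
  V = {[foxtrot=golf]}: π^{-1}(V) = {foxtrot, golf} ∉ τ ✗.
  V = {[hotel=india]}: π^{-1}(V) = {hotel, india} ∉ τ ✗.
  V = {[foxtrot=golf], [hotel=india]}: π^{-1}(V) = {foxtrot, golf, hotel, india} ∉ τ ✗.
  V = {[juliett]}: π^{-1}(V) = {juliett} ∉ τ ✗.
  V = {[foxtrot=golf], [juliett]}: π^{-1}(V) = {foxtrot, golf, juliett} ∉ τ ✗.
  V = {[hotel=india], [juliett]}: π^{-1}(V) = {hotel, india, juliett} ∉ τ ✗.
  V = {[foxtrot=golf], [hotel=india], [juliett]}: π^{-1}(V) = {foxtrot, golf, hotel, india, juliett} ∈ τ ✓.
Open sets in the quotient: τ_Q = {{}, {[foxtrot=golf], [hotel=india], [juliett]}} (2 elements).


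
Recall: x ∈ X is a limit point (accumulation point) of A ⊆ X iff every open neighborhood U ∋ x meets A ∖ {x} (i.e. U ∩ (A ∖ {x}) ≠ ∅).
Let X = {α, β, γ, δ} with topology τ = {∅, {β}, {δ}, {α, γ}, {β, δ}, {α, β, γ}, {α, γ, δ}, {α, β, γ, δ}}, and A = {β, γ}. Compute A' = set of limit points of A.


A' = {α}

For each x ∈ X, list the open sets U ∈ τ with x ∈ U, then check whether U ∩ (A ∖ {x}) ≠ ∅ for every such U.
  x = α: opens ∋ x are {α, γ}, {α, β, γ}, {α, γ, δ}, {α, β, γ, δ}; each meets A ∖ {α}, so x IS a limit point.
  x = β: open {β} ∋ x has {β} ∩ (A ∖ {β}) = ∅, so x is NOT a limit point.
  x = γ: open {α, γ} ∋ x has {α, γ} ∩ (A ∖ {γ}) = ∅, so x is NOT a limit point.
  x = δ: open {δ} ∋ x has {δ} ∩ (A ∖ {δ}) = ∅, so x is NOT a limit point.
Collecting: A' = {α}.


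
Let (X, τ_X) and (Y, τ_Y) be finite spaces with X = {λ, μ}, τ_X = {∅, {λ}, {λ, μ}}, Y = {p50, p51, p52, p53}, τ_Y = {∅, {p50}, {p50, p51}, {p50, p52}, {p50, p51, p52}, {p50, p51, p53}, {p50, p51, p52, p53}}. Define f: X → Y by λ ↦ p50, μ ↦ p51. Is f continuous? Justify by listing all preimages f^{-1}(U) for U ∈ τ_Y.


f IS continuous.

Compute f^{-1}(U) for each U ∈ τ_Y:
  U = ∅: f^{-1}(U) = ∅ ∈ τ_X ✓.
  U = {p50}: f^{-1}(U) = {λ} ∈ τ_X ✓.
  U = {p50, p51}: f^{-1}(U) = {λ, μ} ∈ τ_X ✓.
  U = {p50, p52}: f^{-1}(U) = {λ} ∈ τ_X ✓.
  U = {p50, p51, p52}: f^{-1}(U) = {λ, μ} ∈ τ_X ✓.
  U = {p50, p51, p53}: f^{-1}(U) = {λ, μ} ∈ τ_X ✓.
  U = {p50, p51, p52, p53}: f^{-1}(U) = {λ, μ} ∈ τ_X ✓.
Every preimage lies in τ_X, so f IS continuous.


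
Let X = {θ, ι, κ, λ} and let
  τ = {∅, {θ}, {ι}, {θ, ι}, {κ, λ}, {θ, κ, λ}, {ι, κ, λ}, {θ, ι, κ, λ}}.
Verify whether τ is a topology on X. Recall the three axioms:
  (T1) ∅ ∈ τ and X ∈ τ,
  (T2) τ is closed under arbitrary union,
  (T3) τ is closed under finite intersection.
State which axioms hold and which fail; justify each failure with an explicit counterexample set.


τ IS a topology on X.

Axiom (T1): ∅ ∈ τ? Yes; X ∈ τ? Yes.
Axiom (T2/T3): check pairwise unions and intersections of members of τ.
All pairwise intersections and unions checked — each lies in τ. Therefore τ satisfies (T1), (T2), (T3): it IS a topology on X.


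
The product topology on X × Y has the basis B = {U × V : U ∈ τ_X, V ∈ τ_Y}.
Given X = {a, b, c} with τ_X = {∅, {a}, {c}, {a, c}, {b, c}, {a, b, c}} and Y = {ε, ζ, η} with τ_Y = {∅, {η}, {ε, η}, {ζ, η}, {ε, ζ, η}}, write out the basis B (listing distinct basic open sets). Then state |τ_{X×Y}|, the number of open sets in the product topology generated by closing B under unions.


Basis B = {∅ × ∅, {a} × {η}, {c} × {η}, {a} × {ε, η}, {a} × {ζ, η}, {a, c} × {η}, {b, c} × {η}, {c} × {ε, η}, {c} × {ζ, η}, {a} × {ε, ζ, η}, {a, b, c} × {η}, {c} × {ε, ζ, η}, {a, c} × {ε, η}, {a, c} × {ζ, η}, {b, c} × {ε, η}, {b, c} × {ζ, η}, {a, c} × {ε, ζ, η}, {a, b, c} × {ε, η}, {a, b, c} × {ζ, η}, {b, c} × {ε, ζ, η}, {a, b, c} × {ε, ζ, η}}; |τ_{X×Y}| = 70.

Enumerate products U × V with U ∈ τ_X, V ∈ τ_Y (deduplicated):
  ∅ × ∅ = {} (∅)
  {a} × {η} = {(a,η)}
  {c} × {η} = {(c,η)}
  {a} × {ε, η} = {(a,ε), (a,η)}
  {a} × {ζ, η} = {(a,ζ), (a,η)}
  {a, c} × {η} = {(a,η), (c,η)}
  {b, c} × {η} = {(b,η), (c,η)}
  {c} × {ε, η} = {(c,ε), (c,η)}
  {c} × {ζ, η} = {(c,ζ), (c,η)}
  {a} × {ε, ζ, η} = {(a,ε), (a,ζ), (a,η)}
  {a, b, c} × {η} = {(a,η), (b,η), (c,η)}
  {c} × {ε, ζ, η} = {(c,ε), (c,ζ), (c,η)}
  {a, c} × {ε, η} = {(a,ε), (a,η), (c,ε), (c,η)}
  {a, c} × {ζ, η} = {(a,ζ), (a,η), (c,ζ), (c,η)}
  {b, c} × {ε, η} = {(b,ε), (b,η), (c,ε), (c,η)}
  {b, c} × {ζ, η} = {(b,ζ), (b,η), (c,ζ), (c,η)}
  {a, c} × {ε, ζ, η} = {(a,ε), (a,ζ), (a,η), (c,ε), (c,ζ), (c,η)}
  {a, b, c} × {ε, η} = {(a,ε), (a,η), (b,ε), (b,η), (c,ε), (c,η)}
  {a, b, c} × {ζ, η} = {(a,ζ), (a,η), (b,ζ), (b,η), (c,ζ), (c,η)}
  {b, c} × {ε, ζ, η} = {(b,ε), (b,ζ), (b,η), (c,ε), (c,ζ), (c,η)}
  {a, b, c} × {ε, ζ, η} = {(a,ε), (a,ζ), (a,η), (b,ε), (b,ζ), (b,η), (c,ε), (c,ζ), (c,η)}
These 21 distinct sets form the basis B.
Close under arbitrary unions to get τ_{X×Y}; counting gives |τ_{X×Y}| = 70.


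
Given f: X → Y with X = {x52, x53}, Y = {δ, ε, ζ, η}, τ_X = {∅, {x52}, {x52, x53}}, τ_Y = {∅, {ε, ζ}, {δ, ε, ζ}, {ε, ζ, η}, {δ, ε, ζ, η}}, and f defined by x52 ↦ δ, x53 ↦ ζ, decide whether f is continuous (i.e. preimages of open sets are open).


f is NOT continuous.

Compute f^{-1}(U) for each U ∈ τ_Y:
  U = ∅: f^{-1}(U) = ∅ ∈ τ_X ✓.
  U = {ε, ζ}: f^{-1}(U) = {x53} ∉ τ_X ✗.
  U = {δ, ε, ζ}: f^{-1}(U) = {x52, x53} ∈ τ_X ✓.
  U = {ε, ζ, η}: f^{-1}(U) = {x53} ∉ τ_X ✗.
  U = {δ, ε, ζ, η}: f^{-1}(U) = {x52, x53} ∈ τ_X ✓.
Found U = {ε, ζ} with f^{-1}(U) = {x53} not in τ_X. Therefore f is NOT continuous.


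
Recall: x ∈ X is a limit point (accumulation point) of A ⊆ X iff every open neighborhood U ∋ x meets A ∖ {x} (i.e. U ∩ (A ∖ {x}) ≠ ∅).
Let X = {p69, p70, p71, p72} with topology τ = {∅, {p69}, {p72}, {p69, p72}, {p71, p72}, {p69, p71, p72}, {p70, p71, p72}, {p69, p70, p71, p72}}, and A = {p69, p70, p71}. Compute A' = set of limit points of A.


A' = {p70}

For each x ∈ X, list the open sets U ∈ τ with x ∈ U, then check whether U ∩ (A ∖ {x}) ≠ ∅ for every such U.
  x = p69: open {p69} ∋ x has {p69} ∩ (A ∖ {p69}) = ∅, so x is NOT a limit point.
  x = p70: opens ∋ x are {p70, p71, p72}, {p69, p70, p71, p72}; each meets A ∖ {p70}, so x IS a limit point.
  x = p71: open {p71, p72} ∋ x has {p71, p72} ∩ (A ∖ {p71}) = ∅, so x is NOT a limit point.
  x = p72: open {p72} ∋ x has {p72} ∩ (A ∖ {p72}) = ∅, so x is NOT a limit point.
Collecting: A' = {p70}.


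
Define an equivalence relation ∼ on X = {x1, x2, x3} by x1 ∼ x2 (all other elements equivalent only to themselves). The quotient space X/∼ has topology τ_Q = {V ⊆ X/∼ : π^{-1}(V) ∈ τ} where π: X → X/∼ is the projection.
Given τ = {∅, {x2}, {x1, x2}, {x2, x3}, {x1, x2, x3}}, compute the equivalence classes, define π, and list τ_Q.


X/∼ = {[x1=x2], [x3]}; |τ_Q| = 3.

Equivalence classes: [x1=x2], [x3].
Quotient map π: X → X/∼ sends x1 ↦ [x1=x2], x2 ↦ [x1=x2], x3 ↦ [x3].
For each subset V ⊆ X/∼, compute π^{-1}(V) ⊆ X and check whether π^{-1}(V) ∈ τ. V is open in τ_Q iff π^{-1}(V) ∈ τ.
  V = {}: π^{-1}(V) = ∅ ∈ τ ✓.
  V = {[x1=x2]}: π^{-1}(V) = {x1, x2} ∈ τ ✓.
  V = {[x3]}: π^{-1}(V) = {x3} ∉ τ ✗.
  V = {[x1=x2], [x3]}: π^{-1}(V) = {x1, x2, x3} ∈ τ ✓.
Open sets in the quotient: τ_Q = {{}, {[x1=x2]}, {[x1=x2], [x3]}} (3 elements).


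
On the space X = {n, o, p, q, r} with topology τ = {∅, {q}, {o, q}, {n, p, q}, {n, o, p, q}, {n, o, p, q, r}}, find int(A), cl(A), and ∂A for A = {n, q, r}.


int(A) = {q}, cl(A) = {n, o, p, q, r}, ∂A = {n, o, p, r}.

Closed sets in (X, τ) are complements of opens:
  closed(X, τ) = {∅, {r}, {o, r}, {n, p, r}, {n, o, p, r}, {n, o, p, q, r}}.
int(A) = ⋃ {U ∈ τ : U ⊆ A}. Opens contained in A: ∅, {q}.
Taking the union of these: int(A) = {q}.
cl(A) = ⋂ {C closed : A ⊆ C}. Closed sets containing A: {n, o, p, q, r}.
Intersecting these: cl(A) = {n, o, p, q, r}.
∂A = cl(A) ∖ int(A) = {n, o, p, q, r} ∖ {q} = {n, o, p, r}.


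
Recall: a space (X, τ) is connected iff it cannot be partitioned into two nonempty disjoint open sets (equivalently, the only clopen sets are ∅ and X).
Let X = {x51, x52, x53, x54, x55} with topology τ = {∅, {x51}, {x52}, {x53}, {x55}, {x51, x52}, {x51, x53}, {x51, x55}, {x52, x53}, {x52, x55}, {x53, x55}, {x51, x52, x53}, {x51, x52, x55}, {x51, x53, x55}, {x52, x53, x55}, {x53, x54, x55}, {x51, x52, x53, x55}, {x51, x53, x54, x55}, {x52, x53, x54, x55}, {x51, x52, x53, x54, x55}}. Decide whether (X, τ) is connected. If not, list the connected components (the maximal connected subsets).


(X, τ) is disconnected; components = [{x51}, {x52}, {x53, x54, x55}].

Find clopen sets (U ∈ τ with X ∖ U ∈ τ):
  U = ∅, X ∖ U = {x51, x52, x53, x54, x55} — both open, so U is clopen.
  U = {x51}, X ∖ U = {x52, x53, x54, x55} — both open, so U is clopen.
  U = {x52}, X ∖ U = {x51, x53, x54, x55} — both open, so U is clopen.
  U = {x51, x52}, X ∖ U = {x53, x54, x55} — both open, so U is clopen.
  U = {x53, x54, x55}, X ∖ U = {x51, x52} — both open, so U is clopen.
  U = {x51, x53, x54, x55}, X ∖ U = {x52} — both open, so U is clopen.
  U = {x52, x53, x54, x55}, X ∖ U = {x51} — both open, so U is clopen.
  U = {x51, x52, x53, x54, x55}, X ∖ U = ∅ — both open, so U is clopen.
Nontrivial clopen(s) exist: e.g. {x53, x54, x55}. So (X, τ) is disconnected.
Compute connected components by grouping points that agree on all clopens:
  component: {x51}
  component: {x52}
  component: {x53, x54, x55}


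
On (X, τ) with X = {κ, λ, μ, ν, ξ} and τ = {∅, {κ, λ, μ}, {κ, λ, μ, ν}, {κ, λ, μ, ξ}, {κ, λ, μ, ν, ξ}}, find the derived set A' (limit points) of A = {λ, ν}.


A' = {κ, μ, ν, ξ}

For each x ∈ X, list the open sets U ∈ τ with x ∈ U, then check whether U ∩ (A ∖ {x}) ≠ ∅ for every such U.
  x = κ: opens ∋ x are {κ, λ, μ}, {κ, λ, μ, ν}, {κ, λ, μ, ξ}, {κ, λ, μ, ν, ξ}; each meets A ∖ {κ}, so x IS a limit point.
  x = λ: open {κ, λ, μ} ∋ x has {κ, λ, μ} ∩ (A ∖ {λ}) = ∅, so x is NOT a limit point.
  x = μ: opens ∋ x are {κ, λ, μ}, {κ, λ, μ, ν}, {κ, λ, μ, ξ}, {κ, λ, μ, ν, ξ}; each meets A ∖ {μ}, so x IS a limit point.
  x = ν: opens ∋ x are {κ, λ, μ, ν}, {κ, λ, μ, ν, ξ}; each meets A ∖ {ν}, so x IS a limit point.
  x = ξ: opens ∋ x are {κ, λ, μ, ξ}, {κ, λ, μ, ν, ξ}; each meets A ∖ {ξ}, so x IS a limit point.
Collecting: A' = {κ, μ, ν, ξ}.


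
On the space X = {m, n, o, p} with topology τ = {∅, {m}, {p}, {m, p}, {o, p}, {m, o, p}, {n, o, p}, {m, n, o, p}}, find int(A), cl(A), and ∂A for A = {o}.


int(A) = ∅, cl(A) = {n, o}, ∂A = {n, o}.

Closed sets in (X, τ) are complements of opens:
  closed(X, τ) = {∅, {m}, {n}, {m, n}, {n, o}, {m, n, o}, {n, o, p}, {m, n, o, p}}.
int(A) = ⋃ {U ∈ τ : U ⊆ A}. Opens contained in A: ∅.
Taking the union of these: int(A) = ∅.
cl(A) = ⋂ {C closed : A ⊆ C}. Closed sets containing A: {n, o}, {m, n, o}, {n, o, p}, {m, n, o, p}.
Intersecting these: cl(A) = {n, o}.
∂A = cl(A) ∖ int(A) = {n, o} ∖ ∅ = {n, o}.


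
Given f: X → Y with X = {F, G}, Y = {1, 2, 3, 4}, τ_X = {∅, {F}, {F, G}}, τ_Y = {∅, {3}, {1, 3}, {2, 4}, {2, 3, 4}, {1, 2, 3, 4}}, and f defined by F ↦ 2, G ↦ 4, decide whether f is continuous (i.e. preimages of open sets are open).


f IS continuous.

Compute f^{-1}(U) for each U ∈ τ_Y:
  U = ∅: f^{-1}(U) = ∅ ∈ τ_X ✓.
  U = {3}: f^{-1}(U) = ∅ ∈ τ_X ✓.
  U = {1, 3}: f^{-1}(U) = ∅ ∈ τ_X ✓.
  U = {2, 4}: f^{-1}(U) = {F, G} ∈ τ_X ✓.
  U = {2, 3, 4}: f^{-1}(U) = {F, G} ∈ τ_X ✓.
  U = {1, 2, 3, 4}: f^{-1}(U) = {F, G} ∈ τ_X ✓.
Every preimage lies in τ_X, so f IS continuous.


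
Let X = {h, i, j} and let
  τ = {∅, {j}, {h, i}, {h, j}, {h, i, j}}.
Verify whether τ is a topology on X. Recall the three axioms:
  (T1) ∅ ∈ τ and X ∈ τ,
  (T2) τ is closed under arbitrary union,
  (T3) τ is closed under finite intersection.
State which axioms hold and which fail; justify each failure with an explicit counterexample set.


τ is NOT a topology on X.

Axiom (T1): ∅ ∈ τ? Yes; X ∈ τ? Yes.
Axiom (T2/T3): check pairwise unions and intersections of members of τ.
Counterexample for (T3): {h, i} ∩ {h, j} = {h} ∉ τ. Therefore τ is NOT a topology.


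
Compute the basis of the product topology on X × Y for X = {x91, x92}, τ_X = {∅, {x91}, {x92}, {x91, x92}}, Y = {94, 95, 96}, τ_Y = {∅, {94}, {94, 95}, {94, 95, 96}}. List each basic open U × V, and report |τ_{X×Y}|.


Basis B = {∅ × ∅, {x91} × {94}, {x92} × {94}, {x91} × {94, 95}, {x91, x92} × {94}, {x92} × {94, 95}, {x91} × {94, 95, 96}, {x92} × {94, 95, 96}, {x91, x92} × {94, 95}, {x91, x92} × {94, 95, 96}}; |τ_{X×Y}| = 16.

Enumerate products U × V with U ∈ τ_X, V ∈ τ_Y (deduplicated):
  ∅ × ∅ = {} (∅)
  {x91} × {94} = {(x91,94)}
  {x92} × {94} = {(x92,94)}
  {x91} × {94, 95} = {(x91,94), (x91,95)}
  {x91, x92} × {94} = {(x91,94), (x92,94)}
  {x92} × {94, 95} = {(x92,94), (x92,95)}
  {x91} × {94, 95, 96} = {(x91,94), (x91,95), (x91,96)}
  {x92} × {94, 95, 96} = {(x92,94), (x92,95), (x92,96)}
  {x91, x92} × {94, 95} = {(x91,94), (x91,95), (x92,94), (x92,95)}
  {x91, x92} × {94, 95, 96} = {(x91,94), (x91,95), (x91,96), (x92,94), (x92,95), (x92,96)}
These 10 distinct sets form the basis B.
Close under arbitrary unions to get τ_{X×Y}; counting gives |τ_{X×Y}| = 16.


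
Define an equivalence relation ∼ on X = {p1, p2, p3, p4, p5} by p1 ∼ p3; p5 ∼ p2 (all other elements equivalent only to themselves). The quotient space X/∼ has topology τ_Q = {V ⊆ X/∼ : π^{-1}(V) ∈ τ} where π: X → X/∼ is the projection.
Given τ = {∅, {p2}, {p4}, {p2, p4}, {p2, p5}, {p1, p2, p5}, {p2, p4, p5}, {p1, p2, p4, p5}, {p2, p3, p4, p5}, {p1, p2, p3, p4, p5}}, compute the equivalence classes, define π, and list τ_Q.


X/∼ = {[p1=p3], [p2=p5], [p4]}; |τ_Q| = 5.

Equivalence classes: [p1=p3], [p2=p5], [p4].
Quotient map π: X → X/∼ sends p1 ↦ [p1=p3], p2 ↦ [p2=p5], p3 ↦ [p1=p3], p4 ↦ [p4], p5 ↦ [p2=p5].
For each subset V ⊆ X/∼, compute π^{-1}(V) ⊆ X and check whether π^{-1}(V) ∈ τ. V is open in τ_Q iff π^{-1}(V) ∈ τ.
  V = {}: π^{-1}(V) = ∅ ∈ τ ✓.
  V = {[p1=p3]}: π^{-1}(V) = {p1, p3} ∉ τ ✗.
  V = {[p2=p5]}: π^{-1}(V) = {p2, p5} ∈ τ ✓.
  V = {[p1=p3], [p2=p5]}: π^{-1}(V) = {p1, p2, p3, p5} ∉ τ ✗.
  V = {[p4]}: π^{-1}(V) = {p4} ∈ τ ✓.
  V = {[p1=p3], [p4]}: π^{-1}(V) = {p1, p3, p4} ∉ τ ✗.
  V = {[p2=p5], [p4]}: π^{-1}(V) = {p2, p4, p5} ∈ τ ✓.
  V = {[p1=p3], [p2=p5], [p4]}: π^{-1}(V) = {p1, p2, p3, p4, p5} ∈ τ ✓.
Open sets in the quotient: τ_Q = {{}, {[p2=p5]}, {[p4]}, {[p2=p5], [p4]}, {[p1=p3], [p2=p5], [p4]}} (5 elements).


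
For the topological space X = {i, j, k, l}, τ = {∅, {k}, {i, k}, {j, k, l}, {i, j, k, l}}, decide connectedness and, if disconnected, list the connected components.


(X, τ) is connected.

Find clopen sets (U ∈ τ with X ∖ U ∈ τ):
  U = ∅, X ∖ U = {i, j, k, l} — both open, so U is clopen.
  U = {i, j, k, l}, X ∖ U = ∅ — both open, so U is clopen.
Only trivial clopens (∅ and X) exist, so (X, τ) is connected.
Compute connected components by grouping points that agree on all clopens:
  component: {i, j, k, l}


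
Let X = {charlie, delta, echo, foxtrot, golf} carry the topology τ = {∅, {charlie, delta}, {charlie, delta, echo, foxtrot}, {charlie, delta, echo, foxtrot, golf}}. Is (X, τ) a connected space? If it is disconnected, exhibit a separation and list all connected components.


(X, τ) is connected.

Find clopen sets (U ∈ τ with X ∖ U ∈ τ):
  U = ∅, X ∖ U = {charlie, delta, echo, foxtrot, golf} — both open, so U is clopen.
  U = {charlie, delta, echo, foxtrot, golf}, X ∖ U = ∅ — both open, so U is clopen.
Only trivial clopens (∅ and X) exist, so (X, τ) is connected.
Compute connected components by grouping points that agree on all clopens:
  component: {charlie, delta, echo, foxtrot, golf}


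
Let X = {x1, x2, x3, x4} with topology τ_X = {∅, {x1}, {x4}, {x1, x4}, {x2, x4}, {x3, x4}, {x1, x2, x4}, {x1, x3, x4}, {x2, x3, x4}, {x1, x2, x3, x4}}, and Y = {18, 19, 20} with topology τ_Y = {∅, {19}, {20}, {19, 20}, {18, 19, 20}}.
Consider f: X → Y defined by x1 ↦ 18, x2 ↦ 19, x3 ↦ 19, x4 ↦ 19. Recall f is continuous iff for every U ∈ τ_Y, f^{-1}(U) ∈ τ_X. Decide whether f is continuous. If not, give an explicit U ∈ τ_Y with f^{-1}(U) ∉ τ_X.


f IS continuous.

Compute f^{-1}(U) for each U ∈ τ_Y:
  U = ∅: f^{-1}(U) = ∅ ∈ τ_X ✓.
  U = {19}: f^{-1}(U) = {x2, x3, x4} ∈ τ_X ✓.
  U = {20}: f^{-1}(U) = ∅ ∈ τ_X ✓.
  U = {19, 20}: f^{-1}(U) = {x2, x3, x4} ∈ τ_X ✓.
  U = {18, 19, 20}: f^{-1}(U) = {x1, x2, x3, x4} ∈ τ_X ✓.
Every preimage lies in τ_X, so f IS continuous.


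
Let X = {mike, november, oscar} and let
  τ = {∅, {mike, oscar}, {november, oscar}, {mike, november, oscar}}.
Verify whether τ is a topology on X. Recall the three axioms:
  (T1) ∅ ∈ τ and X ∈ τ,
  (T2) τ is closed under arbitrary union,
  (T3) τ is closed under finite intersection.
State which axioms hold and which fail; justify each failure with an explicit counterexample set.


τ is NOT a topology on X.

Axiom (T1): ∅ ∈ τ? Yes; X ∈ τ? Yes.
Axiom (T2/T3): check pairwise unions and intersections of members of τ.
Counterexample for (T3): {mike, oscar} ∩ {november, oscar} = {oscar} ∉ τ. Therefore τ is NOT a topology.


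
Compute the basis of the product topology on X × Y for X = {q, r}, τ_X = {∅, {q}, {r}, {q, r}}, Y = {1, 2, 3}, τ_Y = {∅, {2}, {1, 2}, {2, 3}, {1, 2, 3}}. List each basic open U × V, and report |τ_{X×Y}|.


Basis B = {∅ × ∅, {q} × {2}, {r} × {2}, {q} × {1, 2}, {q} × {2, 3}, {q, r} × {2}, {r} × {1, 2}, {r} × {2, 3}, {q} × {1, 2, 3}, {r} × {1, 2, 3}, {q, r} × {1, 2}, {q, r} × {2, 3}, {q, r} × {1, 2, 3}}; |τ_{X×Y}| = 25.

Enumerate products U × V with U ∈ τ_X, V ∈ τ_Y (deduplicated):
  ∅ × ∅ = {} (∅)
  {q} × {2} = {(q,2)}
  {r} × {2} = {(r,2)}
  {q} × {1, 2} = {(q,1), (q,2)}
  {q} × {2, 3} = {(q,2), (q,3)}
  {q, r} × {2} = {(q,2), (r,2)}
  {r} × {1, 2} = {(r,1), (r,2)}
  {r} × {2, 3} = {(r,2), (r,3)}
  {q} × {1, 2, 3} = {(q,1), (q,2), (q,3)}
  {r} × {1, 2, 3} = {(r,1), (r,2), (r,3)}
  {q, r} × {1, 2} = {(q,1), (q,2), (r,1), (r,2)}
  {q, r} × {2, 3} = {(q,2), (q,3), (r,2), (r,3)}
  {q, r} × {1, 2, 3} = {(q,1), (q,2), (q,3), (r,1), (r,2), (r,3)}
These 13 distinct sets form the basis B.
Close under arbitrary unions to get τ_{X×Y}; counting gives |τ_{X×Y}| = 25.


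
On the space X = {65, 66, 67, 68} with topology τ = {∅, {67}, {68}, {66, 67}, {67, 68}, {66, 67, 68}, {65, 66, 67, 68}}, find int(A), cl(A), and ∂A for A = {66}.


int(A) = ∅, cl(A) = {65, 66}, ∂A = {65, 66}.

Closed sets in (X, τ) are complements of opens:
  closed(X, τ) = {∅, {65}, {65, 66}, {65, 68}, {65, 66, 67}, {65, 66, 68}, {65, 66, 67, 68}}.
int(A) = ⋃ {U ∈ τ : U ⊆ A}. Opens contained in A: ∅.
Taking the union of these: int(A) = ∅.
cl(A) = ⋂ {C closed : A ⊆ C}. Closed sets containing A: {65, 66}, {65, 66, 67}, {65, 66, 68}, {65, 66, 67, 68}.
Intersecting these: cl(A) = {65, 66}.
∂A = cl(A) ∖ int(A) = {65, 66} ∖ ∅ = {65, 66}.


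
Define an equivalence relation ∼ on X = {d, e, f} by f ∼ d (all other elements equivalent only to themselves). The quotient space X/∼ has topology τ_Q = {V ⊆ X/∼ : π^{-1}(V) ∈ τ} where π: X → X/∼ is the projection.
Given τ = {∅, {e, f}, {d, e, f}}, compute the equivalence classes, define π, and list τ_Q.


X/∼ = {[d=f], [e]}; |τ_Q| = 2.

Equivalence classes: [d=f], [e].
Quotient map π: X → X/∼ sends d ↦ [d=f], e ↦ [e], f ↦ [d=f].
For each subset V ⊆ X/∼, compute π^{-1}(V) ⊆ X and check whether π^{-1}(V) ∈ τ. V is open in τ_Q iff π^{-1}(V) ∈ τ.
  V = {}: π^{-1}(V) = ∅ ∈ τ ✓.
  V = {[d=f]}: π^{-1}(V) = {d, f} ∉ τ ✗.
  V = {[e]}: π^{-1}(V) = {e} ∉ τ ✗.
  V = {[d=f], [e]}: π^{-1}(V) = {d, e, f} ∈ τ ✓.
Open sets in the quotient: τ_Q = {{}, {[d=f], [e]}} (2 elements).


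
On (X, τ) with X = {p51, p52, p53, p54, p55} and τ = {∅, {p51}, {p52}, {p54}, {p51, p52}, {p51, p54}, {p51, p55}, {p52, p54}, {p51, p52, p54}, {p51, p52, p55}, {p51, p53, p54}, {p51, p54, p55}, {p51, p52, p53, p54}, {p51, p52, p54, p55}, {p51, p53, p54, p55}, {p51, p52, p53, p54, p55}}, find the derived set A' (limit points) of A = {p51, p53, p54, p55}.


A' = {p53, p55}

For each x ∈ X, list the open sets U ∈ τ with x ∈ U, then check whether U ∩ (A ∖ {x}) ≠ ∅ for every such U.
  x = p51: open {p51} ∋ x has {p51} ∩ (A ∖ {p51}) = ∅, so x is NOT a limit point.
  x = p52: open {p52} ∋ x has {p52} ∩ (A ∖ {p52}) = ∅, so x is NOT a limit point.
  x = p53: opens ∋ x are {p51, p53, p54}, {p51, p52, p53, p54}, {p51, p53, p54, p55}, {p51, p52, p53, p54, p55}; each meets A ∖ {p53}, so x IS a limit point.
  x = p54: open {p54} ∋ x has {p54} ∩ (A ∖ {p54}) = ∅, so x is NOT a limit point.
  x = p55: opens ∋ x are {p51, p55}, {p51, p52, p55}, {p51, p54, p55}, {p51, p52, p54, p55}, {p51, p53, p54, p55}, {p51, p52, p53, p54, p55}; each meets A ∖ {p55}, so x IS a limit point.
Collecting: A' = {p53, p55}.


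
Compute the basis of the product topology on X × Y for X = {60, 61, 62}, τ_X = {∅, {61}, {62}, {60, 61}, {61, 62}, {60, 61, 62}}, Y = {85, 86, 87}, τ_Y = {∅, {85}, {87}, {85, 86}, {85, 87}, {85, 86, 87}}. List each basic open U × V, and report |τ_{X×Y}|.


Basis B = {∅ × ∅, {61} × {85}, {61} × {87}, {62} × {85}, {62} × {87}, {60, 61} × {85}, {60, 61} × {87}, {61} × {85, 86}, {61} × {85, 87}, {61, 62} × {85}, {61, 62} × {87}, {62} × {85, 86}, {62} × {85, 87}, {60, 61, 62} × {85}, {60, 61, 62} × {87}, {61} × {85, 86, 87}, {62} × {85, 86, 87}, {60, 61} × {85, 86}, {60, 61} × {85, 87}, {61, 62} × {85, 86}, {61, 62} × {85, 87}, {60, 61} × {85, 86, 87}, {60, 61, 62} × {85, 86}, {60, 61, 62} × {85, 87}, {61, 62} × {85, 86, 87}, {60, 61, 62} × {85, 86, 87}}; |τ_{X×Y}| = 108.

Enumerate products U × V with U ∈ τ_X, V ∈ τ_Y (deduplicated):
  ∅ × ∅ = {} (∅)
  {61} × {85} = {(61,85)}
  {61} × {87} = {(61,87)}
  {62} × {85} = {(62,85)}
  {62} × {87} = {(62,87)}
  {60, 61} × {85} = {(60,85), (61,85)}
  {60, 61} × {87} = {(60,87), (61,87)}
  {61} × {85, 86} = {(61,85), (61,86)}
  {61} × {85, 87} = {(61,85), (61,87)}
  {61, 62} × {85} = {(61,85), (62,85)}
  {61, 62} × {87} = {(61,87), (62,87)}
  {62} × {85, 86} = {(62,85), (62,86)}
  {62} × {85, 87} = {(62,85), (62,87)}
  {60, 61, 62} × {85} = {(60,85), (61,85), (62,85)}
  {60, 61, 62} × {87} = {(60,87), (61,87), (62,87)}
  {61} × {85, 86, 87} = {(61,85), (61,86), (61,87)}
  {62} × {85, 86, 87} = {(62,85), (62,86), (62,87)}
  {60, 61} × {85, 86} = {(60,85), (60,86), (61,85), (61,86)}
  {60, 61} × {85, 87} = {(60,85), (60,87), (61,85), (61,87)}
  {61, 62} × {85, 86} = {(61,85), (61,86), (62,85), (62,86)}
  {61, 62} × {85, 87} = {(61,85), (61,87), (62,85), (62,87)}
  {60, 61} × {85, 86, 87} = {(60,85), (60,86), (60,87), (61,85), (61,86), (61,87)}
  {60, 61, 62} × {85, 86} = {(60,85), (60,86), (61,85), (61,86), (62,85), (62,86)}
  {60, 61, 62} × {85, 87} = {(60,85), (60,87), (61,85), (61,87), (62,85), (62,87)}
  {61, 62} × {85, 86, 87} = {(61,85), (61,86), (61,87), (62,85), (62,86), (62,87)}
  {60, 61, 62} × {85, 86, 87} = {(60,85), (60,86), (60,87), (61,85), (61,86), (61,87), (62,85), (62,86), (62,87)}
These 26 distinct sets form the basis B.
Close under arbitrary unions to get τ_{X×Y}; counting gives |τ_{X×Y}| = 108.


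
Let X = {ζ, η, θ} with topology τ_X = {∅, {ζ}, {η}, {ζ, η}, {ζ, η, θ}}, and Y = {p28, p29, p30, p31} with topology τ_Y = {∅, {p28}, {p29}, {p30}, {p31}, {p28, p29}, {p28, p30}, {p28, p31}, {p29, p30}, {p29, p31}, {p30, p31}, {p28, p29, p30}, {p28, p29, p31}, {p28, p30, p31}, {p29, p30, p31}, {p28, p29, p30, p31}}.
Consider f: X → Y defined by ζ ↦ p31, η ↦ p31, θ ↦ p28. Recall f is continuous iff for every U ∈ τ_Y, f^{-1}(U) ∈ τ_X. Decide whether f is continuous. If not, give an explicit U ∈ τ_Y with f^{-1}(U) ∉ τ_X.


f is NOT continuous.

Compute f^{-1}(U) for each U ∈ τ_Y:
  U = ∅: f^{-1}(U) = ∅ ∈ τ_X ✓.
  U = {p28}: f^{-1}(U) = {θ} ∉ τ_X ✗.
  U = {p29}: f^{-1}(U) = ∅ ∈ τ_X ✓.
  U = {p30}: f^{-1}(U) = ∅ ∈ τ_X ✓.
  U = {p31}: f^{-1}(U) = {ζ, η} ∈ τ_X ✓.
  U = {p28, p29}: f^{-1}(U) = {θ} ∉ τ_X ✗.
  U = {p28, p30}: f^{-1}(U) = {θ} ∉ τ_X ✗.
  U = {p28, p31}: f^{-1}(U) = {ζ, η, θ} ∈ τ_X ✓.
  U = {p29, p30}: f^{-1}(U) = ∅ ∈ τ_X ✓.
  U = {p29, p31}: f^{-1}(U) = {ζ, η} ∈ τ_X ✓.
  U = {p30, p31}: f^{-1}(U) = {ζ, η} ∈ τ_X ✓.
  U = {p28, p29, p30}: f^{-1}(U) = {θ} ∉ τ_X ✗.
  U = {p28, p29, p31}: f^{-1}(U) = {ζ, η, θ} ∈ τ_X ✓.
  U = {p28, p30, p31}: f^{-1}(U) = {ζ, η, θ} ∈ τ_X ✓.
  U = {p29, p30, p31}: f^{-1}(U) = {ζ, η} ∈ τ_X ✓.
  U = {p28, p29, p30, p31}: f^{-1}(U) = {ζ, η, θ} ∈ τ_X ✓.
Found U = {p28} with f^{-1}(U) = {θ} not in τ_X. Therefore f is NOT continuous.


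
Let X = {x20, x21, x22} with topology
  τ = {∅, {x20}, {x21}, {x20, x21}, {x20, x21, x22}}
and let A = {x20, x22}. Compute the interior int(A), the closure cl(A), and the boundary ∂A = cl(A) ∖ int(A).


int(A) = {x20}, cl(A) = {x20, x22}, ∂A = {x22}.

Closed sets in (X, τ) are complements of opens:
  closed(X, τ) = {∅, {x22}, {x20, x22}, {x21, x22}, {x20, x21, x22}}.
int(A) = ⋃ {U ∈ τ : U ⊆ A}. Opens contained in A: ∅, {x20}.
Taking the union of these: int(A) = {x20}.
cl(A) = ⋂ {C closed : A ⊆ C}. Closed sets containing A: {x20, x22}, {x20, x21, x22}.
Intersecting these: cl(A) = {x20, x22}.
∂A = cl(A) ∖ int(A) = {x20, x22} ∖ {x20} = {x22}.


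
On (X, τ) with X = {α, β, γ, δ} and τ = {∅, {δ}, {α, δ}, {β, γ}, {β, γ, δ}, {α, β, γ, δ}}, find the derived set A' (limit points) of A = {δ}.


A' = {α}

For each x ∈ X, list the open sets U ∈ τ with x ∈ U, then check whether U ∩ (A ∖ {x}) ≠ ∅ for every such U.
  x = α: opens ∋ x are {α, δ}, {α, β, γ, δ}; each meets A ∖ {α}, so x IS a limit point.
  x = β: open {β, γ} ∋ x has {β, γ} ∩ (A ∖ {β}) = ∅, so x is NOT a limit point.
  x = γ: open {β, γ} ∋ x has {β, γ} ∩ (A ∖ {γ}) = ∅, so x is NOT a limit point.
  x = δ: open {δ} ∋ x has {δ} ∩ (A ∖ {δ}) = ∅, so x is NOT a limit point.
Collecting: A' = {α}.


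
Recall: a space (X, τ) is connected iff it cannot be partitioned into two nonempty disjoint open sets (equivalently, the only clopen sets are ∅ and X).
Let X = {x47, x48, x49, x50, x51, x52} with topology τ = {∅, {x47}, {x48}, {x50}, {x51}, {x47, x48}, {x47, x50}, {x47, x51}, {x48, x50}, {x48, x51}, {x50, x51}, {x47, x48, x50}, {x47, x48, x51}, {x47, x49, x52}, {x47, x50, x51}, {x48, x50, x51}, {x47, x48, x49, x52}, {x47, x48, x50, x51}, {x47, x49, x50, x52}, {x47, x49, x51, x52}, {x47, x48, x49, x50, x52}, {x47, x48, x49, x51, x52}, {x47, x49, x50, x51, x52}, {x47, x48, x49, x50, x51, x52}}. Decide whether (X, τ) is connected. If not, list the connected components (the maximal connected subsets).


(X, τ) is disconnected; components = [{x48}, {x50}, {x51}, {x47, x49, x52}].

Find clopen sets (U ∈ τ with X ∖ U ∈ τ):
  U = ∅, X ∖ U = {x47, x48, x49, x50, x51, x52} — both open, so U is clopen.
  U = {x48}, X ∖ U = {x47, x49, x50, x51, x52} — both open, so U is clopen.
  U = {x50}, X ∖ U = {x47, x48, x49, x51, x52} — both open, so U is clopen.
  U = {x51}, X ∖ U = {x47, x48, x49, x50, x52} — both open, so U is clopen.
  U = {x48, x50}, X ∖ U = {x47, x49, x51, x52} — both open, so U is clopen.
  U = {x48, x51}, X ∖ U = {x47, x49, x50, x52} — both open, so U is clopen.
  U = {x50, x51}, X ∖ U = {x47, x48, x49, x52} — both open, so U is clopen.
  U = {x47, x49, x52}, X ∖ U = {x48, x50, x51} — both open, so U is clopen.
  U = {x48, x50, x51}, X ∖ U = {x47, x49, x52} — both open, so U is clopen.
  U = {x47, x48, x49, x52}, X ∖ U = {x50, x51} — both open, so U is clopen.
  U = {x47, x49, x50, x52}, X ∖ U = {x48, x51} — both open, so U is clopen.
  U = {x47, x49, x51, x52}, X ∖ U = {x48, x50} — both open, so U is clopen.
  U = {x47, x48, x49, x50, x52}, X ∖ U = {x51} — both open, so U is clopen.
  U = {x47, x48, x49, x51, x52}, X ∖ U = {x50} — both open, so U is clopen.
  U = {x47, x49, x50, x51, x52}, X ∖ U = {x48} — both open, so U is clopen.
  U = {x47, x48, x49, x50, x51, x52}, X ∖ U = ∅ — both open, so U is clopen.
Nontrivial clopen(s) exist: e.g. {x47, x48, x49, x52}. So (X, τ) is disconnected.
Compute connected components by grouping points that agree on all clopens:
  component: {x48}
  component: {x50}
  component: {x51}
  component: {x47, x49, x52}


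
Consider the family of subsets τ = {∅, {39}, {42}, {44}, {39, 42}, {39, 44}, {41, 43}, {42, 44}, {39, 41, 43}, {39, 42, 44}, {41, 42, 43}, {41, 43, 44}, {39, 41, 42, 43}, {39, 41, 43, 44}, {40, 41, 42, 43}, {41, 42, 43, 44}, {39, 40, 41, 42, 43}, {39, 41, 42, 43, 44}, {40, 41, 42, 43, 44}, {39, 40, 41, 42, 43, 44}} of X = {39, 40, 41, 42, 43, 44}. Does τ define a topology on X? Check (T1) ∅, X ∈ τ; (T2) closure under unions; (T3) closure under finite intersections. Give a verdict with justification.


τ IS a topology on X.

Axiom (T1): ∅ ∈ τ? Yes; X ∈ τ? Yes.
Axiom (T2/T3): check pairwise unions and intersections of members of τ.
All pairwise intersections and unions checked — each lies in τ. Therefore τ satisfies (T1), (T2), (T3): it IS a topology on X.
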